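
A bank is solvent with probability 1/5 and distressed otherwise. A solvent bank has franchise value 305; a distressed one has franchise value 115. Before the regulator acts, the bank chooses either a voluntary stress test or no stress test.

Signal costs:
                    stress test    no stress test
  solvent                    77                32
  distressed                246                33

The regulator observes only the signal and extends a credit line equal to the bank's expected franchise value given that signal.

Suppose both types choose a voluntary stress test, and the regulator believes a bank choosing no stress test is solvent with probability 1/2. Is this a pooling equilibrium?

At the pooled signal (stress test) the regulator holds the prior 1/5 and pays 1/5·305 + 4/5·115 = 153. Off-path (no stress test) belief 1/2 gives 1/2·305 + 1/2·115 = 210.
Solvent: stress test gives 153 − 77 = 76; no stress test gives 210 − 32 = 178. Deviates. ✗
Distressed: stress test gives 153 − 246 = -93; no stress test gives 210 − 33 = 177. Deviates. ✗

No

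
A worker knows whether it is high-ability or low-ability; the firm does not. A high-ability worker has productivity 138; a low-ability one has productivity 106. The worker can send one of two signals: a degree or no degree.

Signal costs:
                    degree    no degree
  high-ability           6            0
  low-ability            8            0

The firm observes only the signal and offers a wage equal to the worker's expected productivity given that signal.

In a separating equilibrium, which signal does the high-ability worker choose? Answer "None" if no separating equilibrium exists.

None

Try high-ability → degree, low-ability → no degree:
  Under separation the firm infers type exactly: degree → high-ability (pays 138), no degree → low-ability (pays 106).
  High-ability: degree gives 138 − 6 = 132; no degree gives 106 − 0 = 106. No deviation. ✓
  Low-ability: no degree gives 106 − 0 = 106; degree gives 138 − 8 = 130. Would deviate. ✗
Try high-ability → no degree, low-ability → degree:
  Under separation the firm infers type exactly: no degree → high-ability (pays 138), degree → low-ability (pays 106).
  High-ability: no degree gives 138 − 0 = 138; degree gives 106 − 6 = 100. No deviation. ✓
  Low-ability: degree gives 106 − 8 = 98; no degree gives 138 − 0 = 138. Would deviate. ✗
Neither assignment is incentive-compatible.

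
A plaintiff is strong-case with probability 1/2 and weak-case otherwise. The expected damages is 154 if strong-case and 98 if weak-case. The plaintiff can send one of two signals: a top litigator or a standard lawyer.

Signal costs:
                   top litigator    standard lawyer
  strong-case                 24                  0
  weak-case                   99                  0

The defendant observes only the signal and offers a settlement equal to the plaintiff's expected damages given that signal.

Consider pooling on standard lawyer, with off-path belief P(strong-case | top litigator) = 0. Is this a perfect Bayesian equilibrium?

Yes

At the pooled signal (standard lawyer) the defendant holds the prior 1/2 and pays 1/2·154 + 1/2·98 = 126. Off-path (top litigator) belief 0 gives 0·154 + 1·98 = 98.
Strong-case: standard lawyer gives 126 − 0 = 126; top litigator gives 98 − 24 = 74. Stays. ✓
Weak-case: standard lawyer gives 126 − 0 = 126; top litigator gives 98 − 99 = -1. Stays. ✓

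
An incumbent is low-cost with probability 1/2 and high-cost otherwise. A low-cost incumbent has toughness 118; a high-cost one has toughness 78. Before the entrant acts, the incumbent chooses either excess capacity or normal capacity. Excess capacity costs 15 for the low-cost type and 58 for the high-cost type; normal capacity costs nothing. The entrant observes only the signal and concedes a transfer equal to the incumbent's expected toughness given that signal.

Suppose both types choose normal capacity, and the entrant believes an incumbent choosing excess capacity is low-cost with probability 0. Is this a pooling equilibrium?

Yes

At the pooled signal (normal capacity) the entrant holds the prior 1/2 and pays 1/2·118 + 1/2·78 = 98. Off-path (excess capacity) belief 0 gives 0·118 + 1·78 = 78.
Low-cost: normal capacity gives 98 − 0 = 98; excess capacity gives 78 − 15 = 63. Stays. ✓
High-cost: normal capacity gives 98 − 0 = 98; excess capacity gives 78 − 58 = 20. Stays. ✓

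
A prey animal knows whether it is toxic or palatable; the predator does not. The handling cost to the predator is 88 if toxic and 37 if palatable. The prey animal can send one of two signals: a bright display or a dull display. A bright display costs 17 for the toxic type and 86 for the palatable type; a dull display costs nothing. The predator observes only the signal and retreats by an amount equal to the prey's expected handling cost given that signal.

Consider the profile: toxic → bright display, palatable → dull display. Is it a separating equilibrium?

Yes

If types separate, bright display earns payment 88 and dull display earns 37.
Toxic: bright display gives 88 − 17 = 71; dull display gives 37 − 0 = 37. No deviation. ✓
Palatable: dull display gives 37 − 0 = 37; bright display gives 88 − 86 = 2. No deviation. ✓
Both incentive constraints hold.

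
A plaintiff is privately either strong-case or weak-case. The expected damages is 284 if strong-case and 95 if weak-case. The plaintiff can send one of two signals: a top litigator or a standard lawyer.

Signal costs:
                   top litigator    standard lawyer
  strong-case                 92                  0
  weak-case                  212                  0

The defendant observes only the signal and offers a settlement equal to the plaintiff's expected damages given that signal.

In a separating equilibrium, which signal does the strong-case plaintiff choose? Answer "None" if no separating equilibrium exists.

top litigator

Try strong-case → top litigator, weak-case → standard lawyer:
  If types separate, top litigator earns payment 284 and standard lawyer earns 95.
  Strong-case: top litigator gives 284 − 92 = 192; standard lawyer gives 95 − 0 = 95. No deviation. ✓
  Weak-case: standard lawyer gives 95 − 0 = 95; top litigator gives 284 − 212 = 72. No deviation. ✓
Both hold — the strong-case type sends top litigator.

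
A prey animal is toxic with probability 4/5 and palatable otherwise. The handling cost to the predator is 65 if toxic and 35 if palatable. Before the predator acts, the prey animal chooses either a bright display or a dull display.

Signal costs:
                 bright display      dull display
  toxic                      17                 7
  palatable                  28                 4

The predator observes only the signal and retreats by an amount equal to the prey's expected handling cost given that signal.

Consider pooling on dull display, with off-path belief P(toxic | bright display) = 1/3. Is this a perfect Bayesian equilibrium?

On the equilibrium path (dull display) the predator holds the prior 4/5 and pays 4/5·65 + 1/5·35 = 59. Off-path (bright display) belief 1/3 gives 1/3·65 + 2/3·35 = 45.
Toxic: dull display gives 59 − 7 = 52; bright display gives 45 − 17 = 28. Stays. ✓
Palatable: dull display gives 59 − 4 = 55; bright display gives 45 − 28 = 17. Stays. ✓
Beliefs are Bayes-consistent on-path and both types best-respond.

Yes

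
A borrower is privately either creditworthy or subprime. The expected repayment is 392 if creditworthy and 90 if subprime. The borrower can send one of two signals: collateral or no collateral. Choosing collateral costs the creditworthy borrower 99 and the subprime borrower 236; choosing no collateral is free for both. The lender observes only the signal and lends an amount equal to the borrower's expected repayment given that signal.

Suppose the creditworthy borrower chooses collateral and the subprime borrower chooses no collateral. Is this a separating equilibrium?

No

If types separate, collateral earns payment 392 and no collateral earns 90.
Creditworthy: collateral gives 392 − 99 = 293; no collateral gives 90 − 0 = 90. No deviation. ✓
Subprime: no collateral gives 90 − 0 = 90; collateral gives 392 − 236 = 156. Would deviate. ✗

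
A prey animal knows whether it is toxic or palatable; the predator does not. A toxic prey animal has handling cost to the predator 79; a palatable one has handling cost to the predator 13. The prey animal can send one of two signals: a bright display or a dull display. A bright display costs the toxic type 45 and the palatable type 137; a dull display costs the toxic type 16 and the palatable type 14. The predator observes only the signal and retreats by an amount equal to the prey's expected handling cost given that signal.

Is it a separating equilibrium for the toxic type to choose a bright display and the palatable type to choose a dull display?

If types separate, bright display earns payment 79 and dull display earns 13.
Toxic: bright display gives 79 − 45 = 34; dull display gives 13 − 16 = -3. No deviation. ✓
Palatable: dull display gives 13 − 14 = -1; bright display gives 79 − 137 = -58. No deviation. ✓
Both incentive constraints hold.

Yes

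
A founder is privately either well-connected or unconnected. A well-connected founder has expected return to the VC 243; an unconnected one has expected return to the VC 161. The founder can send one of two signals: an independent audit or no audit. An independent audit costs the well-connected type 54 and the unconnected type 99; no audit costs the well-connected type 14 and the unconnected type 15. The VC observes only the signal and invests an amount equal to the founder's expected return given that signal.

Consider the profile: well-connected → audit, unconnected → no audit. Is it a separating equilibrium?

Yes

Under separation the VC infers type exactly: audit → well-connected (pays 243), no audit → unconnected (pays 161).
Well-connected: audit gives 243 − 54 = 189; no audit gives 161 − 14 = 147. No deviation. ✓
Unconnected: no audit gives 161 − 15 = 146; audit gives 243 − 99 = 144. No deviation. ✓
Both incentive constraints hold.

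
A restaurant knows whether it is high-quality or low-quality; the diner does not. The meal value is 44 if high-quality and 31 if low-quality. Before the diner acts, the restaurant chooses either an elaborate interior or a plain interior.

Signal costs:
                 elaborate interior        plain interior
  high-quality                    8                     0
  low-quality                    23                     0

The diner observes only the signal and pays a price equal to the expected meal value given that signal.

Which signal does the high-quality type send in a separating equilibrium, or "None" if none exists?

Try high-quality → elaborate interior, low-quality → plain interior:
  If types separate, elaborate interior earns payment 44 and plain interior earns 31.
  High-quality: elaborate interior gives 44 − 8 = 36; plain interior gives 31 − 0 = 31. No deviation. ✓
  Low-quality: plain interior gives 31 − 0 = 31; elaborate interior gives 44 − 23 = 21. No deviation. ✓
Both hold — the high-quality type sends elaborate interior.

elaborate interior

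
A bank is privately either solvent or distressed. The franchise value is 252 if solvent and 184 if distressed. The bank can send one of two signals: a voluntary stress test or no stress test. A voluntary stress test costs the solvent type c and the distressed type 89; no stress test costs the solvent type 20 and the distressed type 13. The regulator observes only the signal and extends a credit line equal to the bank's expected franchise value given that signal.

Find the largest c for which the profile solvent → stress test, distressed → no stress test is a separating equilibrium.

Under separation: stress test → solvent (pays 252); no stress test → distressed (pays 184).
Distressed: 184 − 13 = 171 ≥ 252 − 89 = 163. Holds regardless of c. ✓
Solvent: 252 − c ≥ 184 − 20, so c ≤ 252 − 164 = 88.

88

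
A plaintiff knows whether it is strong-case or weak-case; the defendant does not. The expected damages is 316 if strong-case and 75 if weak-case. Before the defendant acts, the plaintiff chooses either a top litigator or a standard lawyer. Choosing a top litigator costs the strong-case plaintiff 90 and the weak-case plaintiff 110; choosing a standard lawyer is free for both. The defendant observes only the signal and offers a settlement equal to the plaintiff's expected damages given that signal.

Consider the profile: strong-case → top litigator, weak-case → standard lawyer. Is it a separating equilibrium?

Under separation the defendant infers type exactly: top litigator → strong-case (pays 316), standard lawyer → weak-case (pays 75).
Strong-case: top litigator gives 316 − 90 = 226; standard lawyer gives 75 − 0 = 75. No deviation. ✓
Weak-case: standard lawyer gives 75 − 0 = 75; top litigator gives 316 − 110 = 206. Would deviate. ✗

No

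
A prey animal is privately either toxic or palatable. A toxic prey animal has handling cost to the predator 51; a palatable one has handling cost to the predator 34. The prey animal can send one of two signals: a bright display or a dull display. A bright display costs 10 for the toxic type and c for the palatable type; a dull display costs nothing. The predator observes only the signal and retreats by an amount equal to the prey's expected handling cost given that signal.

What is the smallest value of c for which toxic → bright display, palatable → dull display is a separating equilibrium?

Under separation: bright display → toxic (pays 51); dull display → palatable (pays 34).
Toxic: 51 − 10 = 41 ≥ 34 − 0 = 34. Holds regardless of c. ✓
Palatable: 34 − 0 ≥ 51 − c, so c ≥ 51 − 34 = 17.

17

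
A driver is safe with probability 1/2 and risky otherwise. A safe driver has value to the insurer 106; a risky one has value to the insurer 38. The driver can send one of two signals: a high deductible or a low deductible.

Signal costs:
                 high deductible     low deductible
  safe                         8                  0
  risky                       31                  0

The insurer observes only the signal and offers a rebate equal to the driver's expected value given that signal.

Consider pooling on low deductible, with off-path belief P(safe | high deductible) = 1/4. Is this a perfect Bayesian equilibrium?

At the pooled signal (low deductible) the insurer holds the prior 1/2 and pays 1/2·106 + 1/2·38 = 72. Off-path (high deductible) belief 1/4 gives 1/4·106 + 3/4·38 = 55.
Safe: low deductible gives 72 − 0 = 72; high deductible gives 55 − 8 = 47. Stays. ✓
Risky: low deductible gives 72 − 0 = 72; high deductible gives 55 − 31 = 24. Stays. ✓

Yes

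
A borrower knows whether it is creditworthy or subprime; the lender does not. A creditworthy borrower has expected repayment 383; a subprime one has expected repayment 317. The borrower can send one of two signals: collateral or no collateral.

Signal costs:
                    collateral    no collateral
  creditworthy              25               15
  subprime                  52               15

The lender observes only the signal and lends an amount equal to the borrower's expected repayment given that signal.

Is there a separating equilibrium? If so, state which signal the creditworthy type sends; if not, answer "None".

Try creditworthy → collateral, subprime → no collateral:
  If types separate, collateral earns payment 383 and no collateral earns 317.
  Creditworthy: collateral gives 383 − 25 = 358; no collateral gives 317 − 15 = 302. No deviation. ✓
  Subprime: no collateral gives 317 − 15 = 302; collateral gives 383 − 52 = 331. Would deviate. ✗
Try creditworthy → no collateral, subprime → collateral:
  If types separate, no collateral earns payment 383 and collateral earns 317.
  Creditworthy: no collateral gives 383 − 15 = 368; collateral gives 317 − 25 = 292. No deviation. ✓
  Subprime: collateral gives 317 − 52 = 265; no collateral gives 383 − 15 = 368. Would deviate. ✗
Neither assignment is incentive-compatible.

None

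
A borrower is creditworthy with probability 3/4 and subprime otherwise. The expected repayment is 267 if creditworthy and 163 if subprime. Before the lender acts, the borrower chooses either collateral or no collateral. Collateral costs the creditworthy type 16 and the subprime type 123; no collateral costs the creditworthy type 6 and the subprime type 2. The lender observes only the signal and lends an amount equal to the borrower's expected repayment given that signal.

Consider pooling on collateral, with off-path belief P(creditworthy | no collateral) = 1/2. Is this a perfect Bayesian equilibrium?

At the pooled signal (collateral) the lender holds the prior 3/4 and pays 3/4·267 + 1/4·163 = 241. Off-path (no collateral) belief 1/2 gives 1/2·267 + 1/2·163 = 215.
Creditworthy: collateral gives 241 − 16 = 225; no collateral gives 215 − 6 = 209. Stays. ✓
Subprime: collateral gives 241 − 123 = 118; no collateral gives 215 − 2 = 213. Deviates. ✗

No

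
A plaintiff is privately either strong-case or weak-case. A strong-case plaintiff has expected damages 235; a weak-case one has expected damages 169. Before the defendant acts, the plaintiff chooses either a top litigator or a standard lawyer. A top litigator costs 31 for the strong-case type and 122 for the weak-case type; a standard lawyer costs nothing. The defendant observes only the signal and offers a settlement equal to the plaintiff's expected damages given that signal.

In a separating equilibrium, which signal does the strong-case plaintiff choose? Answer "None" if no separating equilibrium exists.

top litigator

Try strong-case → top litigator, weak-case → standard lawyer:
  If types separate, top litigator earns payment 235 and standard lawyer earns 169.
  Strong-case: top litigator gives 235 − 31 = 204; standard lawyer gives 169 − 0 = 169. No deviation. ✓
  Weak-case: standard lawyer gives 169 − 0 = 169; top litigator gives 235 − 122 = 113. No deviation. ✓
Both hold — the strong-case type sends top litigator.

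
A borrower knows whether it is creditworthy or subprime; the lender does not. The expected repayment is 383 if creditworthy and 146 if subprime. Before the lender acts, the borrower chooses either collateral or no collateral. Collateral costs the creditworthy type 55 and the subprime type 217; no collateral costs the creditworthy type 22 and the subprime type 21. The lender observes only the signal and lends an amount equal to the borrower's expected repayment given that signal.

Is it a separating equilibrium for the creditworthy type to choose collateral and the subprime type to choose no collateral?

No

If types separate, collateral earns payment 383 and no collateral earns 146.
Creditworthy: collateral gives 383 − 55 = 328; no collateral gives 146 − 22 = 124. No deviation. ✓
Subprime: no collateral gives 146 − 21 = 125; collateral gives 383 − 217 = 166. Would deviate. ✗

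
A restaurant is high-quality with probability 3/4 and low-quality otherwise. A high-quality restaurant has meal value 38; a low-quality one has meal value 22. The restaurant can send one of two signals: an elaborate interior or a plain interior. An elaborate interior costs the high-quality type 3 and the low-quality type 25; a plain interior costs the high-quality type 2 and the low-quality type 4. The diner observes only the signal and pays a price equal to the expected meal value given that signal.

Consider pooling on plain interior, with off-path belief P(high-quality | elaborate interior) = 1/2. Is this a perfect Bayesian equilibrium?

At the pooled signal (plain interior) the diner holds the prior 3/4 and pays 3/4·38 + 1/4·22 = 34. Off-path (elaborate interior) belief 1/2 gives 1/2·38 + 1/2·22 = 30.
High-quality: plain interior gives 34 − 2 = 32; elaborate interior gives 30 − 3 = 27. Stays. ✓
Low-quality: plain interior gives 34 − 4 = 30; elaborate interior gives 30 − 25 = 5. Stays. ✓

Yes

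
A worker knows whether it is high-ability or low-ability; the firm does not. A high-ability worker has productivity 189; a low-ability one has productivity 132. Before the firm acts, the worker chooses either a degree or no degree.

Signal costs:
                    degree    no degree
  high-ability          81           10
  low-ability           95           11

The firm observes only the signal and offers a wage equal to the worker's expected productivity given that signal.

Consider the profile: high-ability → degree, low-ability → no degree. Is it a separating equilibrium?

No

If types separate, degree earns payment 189 and no degree earns 132.
High-ability: degree gives 189 − 81 = 108; no degree gives 132 − 10 = 122. Would deviate. ✗
Low-ability: no degree gives 132 − 11 = 121; degree gives 189 − 95 = 94. No deviation. ✓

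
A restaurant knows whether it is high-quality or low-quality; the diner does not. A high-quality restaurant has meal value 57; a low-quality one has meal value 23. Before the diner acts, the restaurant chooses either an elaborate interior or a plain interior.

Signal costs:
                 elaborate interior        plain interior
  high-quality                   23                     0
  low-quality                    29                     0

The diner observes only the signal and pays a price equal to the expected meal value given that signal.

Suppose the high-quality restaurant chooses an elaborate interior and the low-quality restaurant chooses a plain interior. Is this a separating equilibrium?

If types separate, elaborate interior earns payment 57 and plain interior earns 23.
High-quality: elaborate interior gives 57 − 23 = 34; plain interior gives 23 − 0 = 23. No deviation. ✓
Low-quality: plain interior gives 23 − 0 = 23; elaborate interior gives 57 − 29 = 28. Would deviate. ✗

No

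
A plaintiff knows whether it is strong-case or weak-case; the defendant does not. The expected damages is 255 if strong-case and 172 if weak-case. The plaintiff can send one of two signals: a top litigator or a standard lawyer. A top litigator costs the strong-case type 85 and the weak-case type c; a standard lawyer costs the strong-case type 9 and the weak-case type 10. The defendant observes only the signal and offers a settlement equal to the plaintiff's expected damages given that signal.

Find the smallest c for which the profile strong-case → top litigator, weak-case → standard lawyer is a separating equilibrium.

93

Under separation: top litigator → strong-case (pays 255); standard lawyer → weak-case (pays 172).
Strong-case: 255 − 85 = 170 ≥ 172 − 9 = 163. Holds regardless of c. ✓
Weak-case: 172 − 10 ≥ 255 − c, so c ≥ 255 − 162 = 93.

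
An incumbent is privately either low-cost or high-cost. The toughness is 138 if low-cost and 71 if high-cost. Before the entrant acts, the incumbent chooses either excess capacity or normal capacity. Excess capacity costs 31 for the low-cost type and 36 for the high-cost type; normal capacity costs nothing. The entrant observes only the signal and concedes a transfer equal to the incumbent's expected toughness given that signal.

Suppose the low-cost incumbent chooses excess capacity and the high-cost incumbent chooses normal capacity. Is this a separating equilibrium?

Under separation the entrant infers type exactly: excess capacity → low-cost (pays 138), normal capacity → high-cost (pays 71).
Low-cost: excess capacity gives 138 − 31 = 107; normal capacity gives 71 − 0 = 71. No deviation. ✓
High-cost: normal capacity gives 71 − 0 = 71; excess capacity gives 138 − 36 = 102. Would deviate. ✗

No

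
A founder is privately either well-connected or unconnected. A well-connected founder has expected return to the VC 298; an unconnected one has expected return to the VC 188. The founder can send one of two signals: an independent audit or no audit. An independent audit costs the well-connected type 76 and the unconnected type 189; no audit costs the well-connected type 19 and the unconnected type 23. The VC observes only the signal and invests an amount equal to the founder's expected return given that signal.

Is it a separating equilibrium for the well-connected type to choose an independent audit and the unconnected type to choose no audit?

Yes

Under separation the VC infers type exactly: audit → well-connected (pays 298), no audit → unconnected (pays 188).
Well-connected: audit gives 298 − 76 = 222; no audit gives 188 − 19 = 169. No deviation. ✓
Unconnected: no audit gives 188 − 23 = 165; audit gives 298 − 189 = 109. No deviation. ✓
Neither type gains from mimicking the other.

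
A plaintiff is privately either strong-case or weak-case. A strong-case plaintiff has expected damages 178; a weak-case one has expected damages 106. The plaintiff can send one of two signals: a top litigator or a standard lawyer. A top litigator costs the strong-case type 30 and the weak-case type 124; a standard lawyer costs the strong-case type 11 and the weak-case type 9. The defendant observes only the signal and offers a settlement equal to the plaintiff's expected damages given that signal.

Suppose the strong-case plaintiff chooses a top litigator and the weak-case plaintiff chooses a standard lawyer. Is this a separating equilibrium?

Yes

If types separate, top litigator earns payment 178 and standard lawyer earns 106.
Strong-case: top litigator gives 178 − 30 = 148; standard lawyer gives 106 − 11 = 95. No deviation. ✓
Weak-case: standard lawyer gives 106 − 9 = 97; top litigator gives 178 − 124 = 54. No deviation. ✓
Both incentive constraints hold.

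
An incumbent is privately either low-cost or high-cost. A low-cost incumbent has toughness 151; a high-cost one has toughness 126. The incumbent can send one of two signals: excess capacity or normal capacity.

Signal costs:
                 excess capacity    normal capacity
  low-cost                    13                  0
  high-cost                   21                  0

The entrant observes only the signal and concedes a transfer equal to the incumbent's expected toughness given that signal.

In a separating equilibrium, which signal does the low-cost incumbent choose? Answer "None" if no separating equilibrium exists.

None

Try low-cost → excess capacity, high-cost → normal capacity:
  Under separation the entrant infers type exactly: excess capacity → low-cost (pays 151), normal capacity → high-cost (pays 126).
  Low-cost: excess capacity gives 151 − 13 = 138; normal capacity gives 126 − 0 = 126. No deviation. ✓
  High-cost: normal capacity gives 126 − 0 = 126; excess capacity gives 151 − 21 = 130. Would deviate. ✗
Try low-cost → normal capacity, high-cost → excess capacity:
  Under separation the entrant infers type exactly: normal capacity → low-cost (pays 151), excess capacity → high-cost (pays 126).
  Low-cost: normal capacity gives 151 − 0 = 151; excess capacity gives 126 − 13 = 113. No deviation. ✓
  High-cost: excess capacity gives 126 − 21 = 105; normal capacity gives 151 − 0 = 151. Would deviate. ✗
Neither assignment is incentive-compatible.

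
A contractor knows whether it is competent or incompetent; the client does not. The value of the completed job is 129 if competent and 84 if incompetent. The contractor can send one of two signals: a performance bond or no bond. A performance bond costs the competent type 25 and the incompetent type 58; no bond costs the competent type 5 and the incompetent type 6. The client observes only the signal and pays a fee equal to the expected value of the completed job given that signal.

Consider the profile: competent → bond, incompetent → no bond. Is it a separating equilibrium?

Yes

Under separation the client infers type exactly: bond → competent (pays 129), no bond → incompetent (pays 84).
Competent: bond gives 129 − 25 = 104; no bond gives 84 − 5 = 79. No deviation. ✓
Incompetent: no bond gives 84 − 6 = 78; bond gives 129 − 58 = 71. No deviation. ✓
Both incentive constraints hold.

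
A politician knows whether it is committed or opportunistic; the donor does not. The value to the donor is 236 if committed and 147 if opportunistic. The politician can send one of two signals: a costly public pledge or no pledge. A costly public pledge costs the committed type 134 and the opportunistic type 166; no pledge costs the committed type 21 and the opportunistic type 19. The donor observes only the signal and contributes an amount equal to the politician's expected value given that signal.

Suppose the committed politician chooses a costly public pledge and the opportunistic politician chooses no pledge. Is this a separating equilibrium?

No

If types separate, pledge earns payment 236 and no pledge earns 147.
Committed: pledge gives 236 − 134 = 102; no pledge gives 147 − 21 = 126. Would deviate. ✗
Opportunistic: no pledge gives 147 − 19 = 128; pledge gives 236 − 166 = 70. No deviation. ✓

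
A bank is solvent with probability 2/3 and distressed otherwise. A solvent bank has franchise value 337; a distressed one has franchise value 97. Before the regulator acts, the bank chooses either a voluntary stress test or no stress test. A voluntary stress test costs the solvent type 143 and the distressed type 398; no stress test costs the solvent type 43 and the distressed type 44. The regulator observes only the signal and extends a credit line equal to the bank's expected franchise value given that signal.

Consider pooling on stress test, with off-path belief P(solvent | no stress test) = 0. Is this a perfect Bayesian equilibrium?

No

At the pooled signal (stress test) the regulator holds the prior 2/3 and pays 2/3·337 + 1/3·97 = 257. Off-path (no stress test) belief 0 gives 0·337 + 1·97 = 97.
Solvent: stress test gives 257 − 143 = 114; no stress test gives 97 − 43 = 54. Stays. ✓
Distressed: stress test gives 257 − 398 = -141; no stress test gives 97 − 44 = 53. Deviates. ✗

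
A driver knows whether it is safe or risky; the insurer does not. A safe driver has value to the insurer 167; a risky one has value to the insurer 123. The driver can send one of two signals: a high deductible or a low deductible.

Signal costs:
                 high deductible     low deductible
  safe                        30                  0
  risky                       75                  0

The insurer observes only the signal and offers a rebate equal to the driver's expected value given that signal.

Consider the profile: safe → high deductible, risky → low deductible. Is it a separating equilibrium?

Under separation the insurer infers type exactly: high deductible → safe (pays 167), low deductible → risky (pays 123).
Safe: high deductible gives 167 − 30 = 137; low deductible gives 123 − 0 = 123. No deviation. ✓
Risky: low deductible gives 123 − 0 = 123; high deductible gives 167 − 75 = 92. No deviation. ✓
Neither type gains from mimicking the other.

Yes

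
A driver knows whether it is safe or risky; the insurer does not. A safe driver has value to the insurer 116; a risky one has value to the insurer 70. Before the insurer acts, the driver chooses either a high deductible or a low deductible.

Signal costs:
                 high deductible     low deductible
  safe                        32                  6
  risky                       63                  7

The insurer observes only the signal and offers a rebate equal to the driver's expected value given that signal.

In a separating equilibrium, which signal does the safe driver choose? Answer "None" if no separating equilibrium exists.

high deductible

Try safe → high deductible, risky → low deductible:
  If types separate, high deductible earns payment 116 and low deductible earns 70.
  Safe: high deductible gives 116 − 32 = 84; low deductible gives 70 − 6 = 64. No deviation. ✓
  Risky: low deductible gives 70 − 7 = 63; high deductible gives 116 − 63 = 53. No deviation. ✓
Both hold — the safe type sends high deductible.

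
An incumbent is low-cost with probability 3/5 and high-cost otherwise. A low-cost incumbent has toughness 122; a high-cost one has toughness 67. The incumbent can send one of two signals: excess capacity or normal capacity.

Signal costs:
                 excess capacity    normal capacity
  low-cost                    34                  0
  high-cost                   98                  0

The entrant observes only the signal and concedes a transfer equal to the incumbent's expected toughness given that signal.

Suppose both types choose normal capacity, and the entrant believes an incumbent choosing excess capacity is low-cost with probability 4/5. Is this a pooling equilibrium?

On the equilibrium path (normal capacity) the entrant holds the prior 3/5 and pays 3/5·122 + 2/5·67 = 100. Off-path (excess capacity) belief 4/5 gives 4/5·122 + 1/5·67 = 111.
Low-cost: normal capacity gives 100 − 0 = 100; excess capacity gives 111 − 34 = 77. Stays. ✓
High-cost: normal capacity gives 100 − 0 = 100; excess capacity gives 111 − 98 = 13. Stays. ✓
Beliefs are Bayes-consistent on-path and both types best-respond.

Yes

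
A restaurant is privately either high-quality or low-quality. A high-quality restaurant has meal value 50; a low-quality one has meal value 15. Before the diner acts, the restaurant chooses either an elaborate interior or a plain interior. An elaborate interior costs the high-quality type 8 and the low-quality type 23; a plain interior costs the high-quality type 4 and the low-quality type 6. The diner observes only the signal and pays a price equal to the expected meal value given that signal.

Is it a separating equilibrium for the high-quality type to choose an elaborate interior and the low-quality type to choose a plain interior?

If types separate, elaborate interior earns payment 50 and plain interior earns 15.
High-quality: elaborate interior gives 50 − 8 = 42; plain interior gives 15 − 4 = 11. No deviation. ✓
Low-quality: plain interior gives 15 − 6 = 9; elaborate interior gives 50 − 23 = 27. Would deviate. ✗

No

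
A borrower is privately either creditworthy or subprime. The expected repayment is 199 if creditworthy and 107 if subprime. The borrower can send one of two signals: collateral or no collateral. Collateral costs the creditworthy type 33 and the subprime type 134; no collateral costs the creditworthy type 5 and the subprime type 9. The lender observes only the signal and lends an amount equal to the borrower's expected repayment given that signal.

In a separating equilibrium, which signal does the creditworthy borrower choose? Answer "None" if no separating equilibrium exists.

Try creditworthy → collateral, subprime → no collateral:
  If types separate, collateral earns payment 199 and no collateral earns 107.
  Creditworthy: collateral gives 199 − 33 = 166; no collateral gives 107 − 5 = 102. No deviation. ✓
  Subprime: no collateral gives 107 − 9 = 98; collateral gives 199 − 134 = 65. No deviation. ✓
Both hold — the creditworthy type sends collateral.

collateral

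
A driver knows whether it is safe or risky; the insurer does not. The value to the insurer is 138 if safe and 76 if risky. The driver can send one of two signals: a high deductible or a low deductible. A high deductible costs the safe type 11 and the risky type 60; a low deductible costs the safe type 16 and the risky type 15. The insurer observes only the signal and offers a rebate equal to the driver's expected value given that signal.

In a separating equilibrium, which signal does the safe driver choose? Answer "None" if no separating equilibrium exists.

None

Try safe → high deductible, risky → low deductible:
  Under separation the insurer infers type exactly: high deductible → safe (pays 138), low deductible → risky (pays 76).
  Safe: high deductible gives 138 − 11 = 127; low deductible gives 76 − 16 = 60. No deviation. ✓
  Risky: low deductible gives 76 − 15 = 61; high deductible gives 138 − 60 = 78. Would deviate. ✗
Try safe → low deductible, risky → high deductible:
  Under separation the insurer infers type exactly: low deductible → safe (pays 138), high deductible → risky (pays 76).
  Safe: low deductible gives 138 − 16 = 122; high deductible gives 76 − 11 = 65. No deviation. ✓
  Risky: high deductible gives 76 − 60 = 16; low deductible gives 138 − 15 = 123. Would deviate. ✗
Neither assignment is incentive-compatible.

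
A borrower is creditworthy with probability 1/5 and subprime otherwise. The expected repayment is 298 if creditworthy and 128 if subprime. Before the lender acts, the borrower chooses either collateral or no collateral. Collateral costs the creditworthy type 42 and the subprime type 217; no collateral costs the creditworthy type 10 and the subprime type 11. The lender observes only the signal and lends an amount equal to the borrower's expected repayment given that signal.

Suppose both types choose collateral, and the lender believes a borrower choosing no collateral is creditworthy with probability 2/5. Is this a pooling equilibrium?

On the equilibrium path (collateral) the lender holds the prior 1/5 and pays 1/5·298 + 4/5·128 = 162. Off-path (no collateral) belief 2/5 gives 2/5·298 + 3/5·128 = 196.
Creditworthy: collateral gives 162 − 42 = 120; no collateral gives 196 − 10 = 186. Deviates. ✗
Subprime: collateral gives 162 − 217 = -55; no collateral gives 196 − 11 = 185. Deviates. ✗

No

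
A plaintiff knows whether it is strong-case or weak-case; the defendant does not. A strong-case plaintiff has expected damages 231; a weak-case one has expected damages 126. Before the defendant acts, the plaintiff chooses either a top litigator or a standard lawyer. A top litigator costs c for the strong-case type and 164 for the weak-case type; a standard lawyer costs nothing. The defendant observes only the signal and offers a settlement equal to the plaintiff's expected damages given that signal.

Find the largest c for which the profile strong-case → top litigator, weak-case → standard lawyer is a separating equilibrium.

Under separation: top litigator → strong-case (pays 231); standard lawyer → weak-case (pays 126).
Weak-case: 126 − 0 = 126 ≥ 231 − 164 = 67. Holds regardless of c. ✓
Strong-case: 231 − c ≥ 126 − 0, so c ≤ 231 − 126 = 105.

105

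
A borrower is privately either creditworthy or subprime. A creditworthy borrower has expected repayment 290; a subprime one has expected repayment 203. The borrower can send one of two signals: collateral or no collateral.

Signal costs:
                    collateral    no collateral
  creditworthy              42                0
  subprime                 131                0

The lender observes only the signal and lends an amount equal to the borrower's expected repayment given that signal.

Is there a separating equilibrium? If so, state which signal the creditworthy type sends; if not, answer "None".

collateral

Try creditworthy → collateral, subprime → no collateral:
  If types separate, collateral earns payment 290 and no collateral earns 203.
  Creditworthy: collateral gives 290 − 42 = 248; no collateral gives 203 − 0 = 203. No deviation. ✓
  Subprime: no collateral gives 203 − 0 = 203; collateral gives 290 − 131 = 159. No deviation. ✓
Both hold — the creditworthy type sends collateral.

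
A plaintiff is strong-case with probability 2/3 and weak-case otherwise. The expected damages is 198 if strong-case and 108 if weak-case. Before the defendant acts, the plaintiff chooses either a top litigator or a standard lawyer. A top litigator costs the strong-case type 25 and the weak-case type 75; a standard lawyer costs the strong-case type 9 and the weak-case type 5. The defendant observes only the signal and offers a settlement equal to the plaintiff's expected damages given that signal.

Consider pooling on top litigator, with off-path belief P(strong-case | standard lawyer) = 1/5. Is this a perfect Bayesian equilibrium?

At the pooled signal (top litigator) the defendant holds the prior 2/3 and pays 2/3·198 + 1/3·108 = 168. Off-path (standard lawyer) belief 1/5 gives 1/5·198 + 4/5·108 = 126.
Strong-case: top litigator gives 168 − 25 = 143; standard lawyer gives 126 − 9 = 117. Stays. ✓
Weak-case: top litigator gives 168 − 75 = 93; standard lawyer gives 126 − 5 = 121. Deviates. ✗

No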